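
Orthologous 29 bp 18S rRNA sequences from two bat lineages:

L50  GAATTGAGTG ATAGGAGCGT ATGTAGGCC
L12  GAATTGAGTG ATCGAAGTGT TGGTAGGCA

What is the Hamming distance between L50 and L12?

6

Mismatches occur at site 13 (A↔C), site 15 (G↔A), site 18 (C↔T), site 21 (A↔T), site 22 (T↔G), site 29 (C↔A).
That gives 6 mismatches out of 29 aligned sites, so the Hamming distance is 6.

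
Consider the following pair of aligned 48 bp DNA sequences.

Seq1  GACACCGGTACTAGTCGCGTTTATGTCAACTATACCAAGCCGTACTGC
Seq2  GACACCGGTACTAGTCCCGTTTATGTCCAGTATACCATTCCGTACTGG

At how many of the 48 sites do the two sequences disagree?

6

The sequences differ at positions 17 (G/C), 28 (A/C), 30 (C/G), 38 (A/T), 39 (G/T), 48 (C/G).
That gives 6 mismatches out of 48 aligned sites, so the Hamming distance is 6.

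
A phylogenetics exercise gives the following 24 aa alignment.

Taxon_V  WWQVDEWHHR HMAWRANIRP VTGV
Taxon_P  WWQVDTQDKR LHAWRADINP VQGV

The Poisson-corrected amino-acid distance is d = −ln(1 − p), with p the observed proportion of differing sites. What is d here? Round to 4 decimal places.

The sequences differ at positions 6 (E/T), 7 (W/Q), 8 (H/D), 9 (H/K), 11 (H/L), 12 (M/H), 17 (N/D), 19 (R/N), 22 (T/Q).
p = 9/24 = 0.375000.
d = −ln(1 − 0.375000) = −ln(0.625000) = 0.4700.

0.4700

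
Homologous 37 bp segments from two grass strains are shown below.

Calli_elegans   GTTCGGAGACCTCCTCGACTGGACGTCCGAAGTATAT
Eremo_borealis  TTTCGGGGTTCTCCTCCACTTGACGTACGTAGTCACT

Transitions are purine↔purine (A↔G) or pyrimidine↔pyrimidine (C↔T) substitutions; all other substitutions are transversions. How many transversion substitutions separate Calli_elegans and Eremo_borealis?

The sequences differ at positions 1 (G/T, transversion), 7 (A/G, transition), 9 (A/T, transversion), 10 (C/T, transition), 17 (G/C, transversion), 21 (G/T, transversion), 27 (C/A, transversion), 30 (A/T, transversion), 34 (A/C, transversion), 35 (T/A, transversion), 36 (A/C, transversion).
Of the 11 differences, 2 transitions and 9 transversions, so the answer is 9.

9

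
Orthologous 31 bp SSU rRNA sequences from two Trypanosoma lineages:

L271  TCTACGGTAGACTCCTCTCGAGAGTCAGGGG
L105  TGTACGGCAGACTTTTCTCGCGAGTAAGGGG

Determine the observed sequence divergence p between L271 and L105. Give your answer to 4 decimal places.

Mismatches occur at site 2 (C↔G), site 8 (T↔C), site 14 (C↔T), site 15 (C↔T), site 21 (A↔C), site 26 (C↔A).
There are 6 differences over 31 sites, so p = 6/31 = 0.1935.

0.1935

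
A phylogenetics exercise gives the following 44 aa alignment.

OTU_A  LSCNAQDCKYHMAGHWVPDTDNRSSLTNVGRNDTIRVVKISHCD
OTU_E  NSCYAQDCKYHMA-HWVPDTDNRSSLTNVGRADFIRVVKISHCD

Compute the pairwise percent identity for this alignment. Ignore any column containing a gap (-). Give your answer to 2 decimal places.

Excluding the 1 gap column leaves 43 comparable sites.
Mismatches occur at site 1 (L/N), site 4 (N/Y), site 32 (N/A), site 34 (T/F).
39 of the 43 comparable sites match, so the percent identity is 39/43 × 100 = 90.70%.

90.70%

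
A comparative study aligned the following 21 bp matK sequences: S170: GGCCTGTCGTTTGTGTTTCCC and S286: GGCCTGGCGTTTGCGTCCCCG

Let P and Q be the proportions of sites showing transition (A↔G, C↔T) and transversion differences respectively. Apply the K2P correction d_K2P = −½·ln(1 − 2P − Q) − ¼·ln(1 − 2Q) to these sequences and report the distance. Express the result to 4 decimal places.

0.2926

The sequences differ at positions 7 (T/G, transversion), 14 (T/C, transition), 17 (T/C, transition), 18 (T/C, transition), 21 (C/G, transversion).
Of the 5 differences, 3 transitions and 2 transversions over 21 sites: P = 3/21 = 0.142857, Q = 2/21 = 0.095238.
d = −0.5·ln(0.619048) − 0.25·ln(0.809524) = −0.5·(-0.479572) − 0.25·(-0.211309) = 0.2926.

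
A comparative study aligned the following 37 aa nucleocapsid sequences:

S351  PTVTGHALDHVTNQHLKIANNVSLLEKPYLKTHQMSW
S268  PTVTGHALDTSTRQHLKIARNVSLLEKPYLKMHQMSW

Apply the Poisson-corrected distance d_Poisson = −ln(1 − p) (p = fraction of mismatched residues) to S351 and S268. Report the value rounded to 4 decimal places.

Differing sites — 10:H/T; 11:V/S; 13:N/R; 20:N/R; 32:T/M.
p = 5/37 = 0.135135.
d = −ln(1 − 0.135135) = −ln(0.864865) = 0.1452.

0.1452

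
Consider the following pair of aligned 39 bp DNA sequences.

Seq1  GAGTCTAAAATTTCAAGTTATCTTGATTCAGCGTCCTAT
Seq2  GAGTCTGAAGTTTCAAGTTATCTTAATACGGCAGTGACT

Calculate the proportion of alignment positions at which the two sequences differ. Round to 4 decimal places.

Mismatches occur at site 7 (A/G), site 10 (A/G), site 25 (G/A), site 28 (T/A), site 30 (A/G), site 33 (G/A), site 34 (T/G), site 35 (C/T), site 36 (C/G), site 37 (T/A), site 38 (A/C).
There are 11 differences over 39 sites, so p = 11/39 = 0.2821.

0.2821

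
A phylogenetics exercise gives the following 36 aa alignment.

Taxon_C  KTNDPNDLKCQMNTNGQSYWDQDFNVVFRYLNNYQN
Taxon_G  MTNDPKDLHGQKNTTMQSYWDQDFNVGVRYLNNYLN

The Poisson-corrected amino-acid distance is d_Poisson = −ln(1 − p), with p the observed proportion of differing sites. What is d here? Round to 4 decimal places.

Differing sites — 1:K/M; 6:N/K; 9:K/H; 10:C/G; 12:M/K; 15:N/T; 16:G/M; 27:V/G; 28:F/V; 35:Q/L.
p = 10/36 = 0.277778.
d = −ln(1 − 0.277778) = −ln(0.722222) = 0.3254.

0.3254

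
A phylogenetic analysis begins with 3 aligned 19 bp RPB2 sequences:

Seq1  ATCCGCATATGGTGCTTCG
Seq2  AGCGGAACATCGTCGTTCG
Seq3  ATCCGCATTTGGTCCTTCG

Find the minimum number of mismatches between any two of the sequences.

Pairwise Hamming distances:
  Seq1 vs Seq2: 7
  Seq1 vs Seq3: 2
  Seq2 vs Seq3: 7
The smallest is 2, between Seq1 and Seq3.

2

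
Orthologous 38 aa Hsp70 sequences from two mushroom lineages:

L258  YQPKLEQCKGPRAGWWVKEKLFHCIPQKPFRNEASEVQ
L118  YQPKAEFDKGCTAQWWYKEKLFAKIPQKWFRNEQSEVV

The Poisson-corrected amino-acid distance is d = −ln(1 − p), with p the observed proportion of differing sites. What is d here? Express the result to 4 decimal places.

Mismatches occur at site 5 (L/A), site 7 (Q/F), site 8 (C/D), site 11 (P/C), site 12 (R/T), site 14 (G/Q), site 17 (V/Y), site 23 (H/A), site 24 (C/K), site 29 (P/W), site 34 (A/Q), site 38 (Q/V).
p = 12/38 = 0.315789.
d = −ln(1 − 0.315789) = −ln(0.684211) = 0.3795.

0.3795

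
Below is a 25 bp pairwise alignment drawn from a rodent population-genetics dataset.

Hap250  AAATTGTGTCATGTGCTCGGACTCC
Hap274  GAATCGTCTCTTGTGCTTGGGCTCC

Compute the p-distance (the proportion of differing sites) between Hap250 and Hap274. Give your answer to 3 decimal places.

0.240

The sequences differ at positions 1 (A/G), 5 (T/C), 8 (G/C), 11 (A/T), 18 (C/T), 21 (A/G).
There are 6 differences over 25 sites, so p = 6/25 = 0.240.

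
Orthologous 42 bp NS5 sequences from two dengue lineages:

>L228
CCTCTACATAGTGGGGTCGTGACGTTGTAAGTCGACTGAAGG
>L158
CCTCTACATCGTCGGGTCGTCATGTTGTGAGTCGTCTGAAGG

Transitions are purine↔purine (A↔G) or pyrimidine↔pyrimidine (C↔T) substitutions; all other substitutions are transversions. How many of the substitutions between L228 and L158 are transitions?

2

Mismatches occur at site 10 (A→C, transversion), site 13 (G→C, transversion), site 21 (G→C, transversion), site 23 (C→T, transition), site 29 (A→G, transition), site 35 (A→T, transversion).
Of the 6 differences, 2 transitions and 4 transversions, so the answer is 2.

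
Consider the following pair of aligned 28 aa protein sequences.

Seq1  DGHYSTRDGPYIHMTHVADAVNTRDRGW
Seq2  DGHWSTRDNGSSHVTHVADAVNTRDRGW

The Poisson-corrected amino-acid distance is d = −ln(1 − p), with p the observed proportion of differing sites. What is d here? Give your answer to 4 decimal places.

0.2412

Mismatches occur at site 4 (Y↔W), site 9 (G↔N), site 10 (P↔G), site 11 (Y↔S), site 12 (I↔S), site 14 (M↔V).
p = 6/28 = 0.214286.
d = −ln(1 − 0.214286) = −ln(0.785714) = 0.2412.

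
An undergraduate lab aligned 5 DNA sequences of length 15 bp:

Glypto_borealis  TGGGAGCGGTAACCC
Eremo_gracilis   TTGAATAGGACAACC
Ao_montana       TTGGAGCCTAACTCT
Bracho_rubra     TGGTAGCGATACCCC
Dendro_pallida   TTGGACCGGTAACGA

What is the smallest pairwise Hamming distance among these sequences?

Pairwise Hamming distances:
  Glypto_borealis vs Eremo_gracilis: 7
  Glypto_borealis vs Ao_montana: 7
  Glypto_borealis vs Bracho_rubra: 3
  Glypto_borealis vs Dendro_pallida: 4
  Eremo_gracilis vs Ao_montana: 9
  Eremo_gracilis vs Bracho_rubra: 9
  Eremo_gracilis vs Dendro_pallida: 8
  Ao_montana vs Bracho_rubra: 7
  Ao_montana vs Dendro_pallida: 8
  Bracho_rubra vs Dendro_pallida: 7
The smallest is 3, between Glypto_borealis and Bracho_rubra.

3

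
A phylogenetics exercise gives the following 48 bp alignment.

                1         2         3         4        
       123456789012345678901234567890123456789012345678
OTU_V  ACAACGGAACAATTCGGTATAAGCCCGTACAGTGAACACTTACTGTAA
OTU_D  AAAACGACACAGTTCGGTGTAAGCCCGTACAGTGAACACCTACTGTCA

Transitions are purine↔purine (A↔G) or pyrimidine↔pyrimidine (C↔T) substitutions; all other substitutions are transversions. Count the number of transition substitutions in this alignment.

4

The sequences differ at positions 2 (C/A, transversion), 7 (G/A, transition), 8 (A/C, transversion), 12 (A/G, transition), 19 (A/G, transition), 40 (T/C, transition), 47 (A/C, transversion).
Of the 7 differences, 4 transitions and 3 transversions, so the answer is 4.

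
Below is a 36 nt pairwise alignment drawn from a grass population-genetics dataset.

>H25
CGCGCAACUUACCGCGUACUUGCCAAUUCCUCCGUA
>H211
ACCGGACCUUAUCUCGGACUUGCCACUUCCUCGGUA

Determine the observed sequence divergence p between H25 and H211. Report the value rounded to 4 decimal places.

Mismatches occur at site 1 (C/A), site 2 (G/C), site 5 (C/G), site 7 (A/C), site 12 (C/U), site 14 (G/U), site 17 (U/G), site 26 (A/C), site 33 (C/G).
There are 9 differences over 36 sites, so p = 9/36 = 0.2500.

0.2500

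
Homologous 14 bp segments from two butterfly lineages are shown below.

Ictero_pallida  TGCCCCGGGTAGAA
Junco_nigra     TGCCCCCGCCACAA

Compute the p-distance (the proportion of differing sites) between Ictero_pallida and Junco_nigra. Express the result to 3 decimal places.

The sequences differ at positions 7 (G/C), 9 (G/C), 10 (T/C), 12 (G/C).
There are 4 differences over 14 sites, so p = 4/14 = 0.286.

0.286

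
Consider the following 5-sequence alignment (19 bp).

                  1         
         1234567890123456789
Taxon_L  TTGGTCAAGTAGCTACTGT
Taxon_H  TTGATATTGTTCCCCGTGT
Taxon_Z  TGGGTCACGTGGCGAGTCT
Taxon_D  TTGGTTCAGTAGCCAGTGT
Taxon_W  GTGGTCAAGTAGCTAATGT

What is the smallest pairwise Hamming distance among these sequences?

2

Pairwise Hamming distances:
  Taxon_L vs Taxon_H: 9
  Taxon_L vs Taxon_Z: 6
  Taxon_L vs Taxon_D: 4
  Taxon_L vs Taxon_W: 2
  Taxon_H vs Taxon_Z: 10
  Taxon_H vs Taxon_D: 7
  Taxon_H vs Taxon_W: 10
  Taxon_Z vs Taxon_D: 7
  Taxon_Z vs Taxon_W: 7
  Taxon_D vs Taxon_W: 5
The smallest is 2, between Taxon_L and Taxon_W.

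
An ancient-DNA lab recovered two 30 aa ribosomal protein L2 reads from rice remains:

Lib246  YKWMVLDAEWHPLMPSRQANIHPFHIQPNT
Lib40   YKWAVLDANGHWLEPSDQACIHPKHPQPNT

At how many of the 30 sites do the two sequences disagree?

9

The sequences differ at positions 4 (M/A), 9 (E/N), 10 (W/G), 12 (P/W), 14 (M/E), 17 (R/D), 20 (N/C), 24 (F/K), 26 (I/P).
That gives 9 mismatches out of 30 aligned sites, so the Hamming distance is 9.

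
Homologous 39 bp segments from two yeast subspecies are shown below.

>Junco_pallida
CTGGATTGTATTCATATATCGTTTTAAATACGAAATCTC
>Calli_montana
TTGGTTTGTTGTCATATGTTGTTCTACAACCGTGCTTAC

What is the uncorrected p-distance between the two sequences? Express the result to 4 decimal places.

The sequences differ at positions 1 (C/T), 5 (A/T), 10 (A/T), 11 (T/G), 18 (A/G), 20 (C/T), 24 (T/C), 27 (A/C), 29 (T/A), 30 (A/C), 33 (A/T), 34 (A/G), 35 (A/C), 37 (C/T), 38 (T/A).
There are 15 differences over 39 sites, so p = 15/39 = 0.3846.

0.3846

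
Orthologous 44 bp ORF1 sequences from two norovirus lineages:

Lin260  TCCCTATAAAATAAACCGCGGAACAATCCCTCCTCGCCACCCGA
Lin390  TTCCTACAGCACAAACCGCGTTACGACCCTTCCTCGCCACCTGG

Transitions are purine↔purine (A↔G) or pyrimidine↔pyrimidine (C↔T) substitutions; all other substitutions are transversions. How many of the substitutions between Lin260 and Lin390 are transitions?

9

Differing sites — 2:C/T (Ti); 7:T/C (Ti); 9:A/G (Ti); 10:A/C (Tv); 12:T/C (Ti); 21:G/T (Tv); 22:A/T (Tv); 25:A/G (Ti); 27:T/C (Ti); 30:C/T (Ti); 42:C/T (Ti); 44:A/G (Ti).
Of the 12 differences, 9 transitions and 3 transversions, so the answer is 9.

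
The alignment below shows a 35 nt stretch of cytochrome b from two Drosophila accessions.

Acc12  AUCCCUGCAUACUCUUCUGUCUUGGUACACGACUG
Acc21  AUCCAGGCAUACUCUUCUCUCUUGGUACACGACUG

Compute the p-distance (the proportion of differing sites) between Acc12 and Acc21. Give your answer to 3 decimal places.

The sequences differ at positions 5 (C/A), 6 (U/G), 19 (G/C).
There are 3 differences over 35 sites, so p = 3/35 = 0.086.

0.086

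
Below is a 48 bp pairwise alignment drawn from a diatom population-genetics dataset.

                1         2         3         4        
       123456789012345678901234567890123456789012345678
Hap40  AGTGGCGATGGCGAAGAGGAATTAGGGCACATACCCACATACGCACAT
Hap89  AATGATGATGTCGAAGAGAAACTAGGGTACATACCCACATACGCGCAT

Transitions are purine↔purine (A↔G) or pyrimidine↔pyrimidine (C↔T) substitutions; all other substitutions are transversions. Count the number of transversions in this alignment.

1

The sequences differ at positions 2 (G/A, transition), 5 (G/A, transition), 6 (C/T, transition), 11 (G/T, transversion), 19 (G/A, transition), 22 (T/C, transition), 28 (C/T, transition), 45 (A/G, transition).
Of the 8 differences, 7 transitions and 1 transversion, so the answer is 1.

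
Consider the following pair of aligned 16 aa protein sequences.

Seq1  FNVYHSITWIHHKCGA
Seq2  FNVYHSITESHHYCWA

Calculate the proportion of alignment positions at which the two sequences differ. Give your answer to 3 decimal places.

The sequences differ at positions 9 (W/E), 10 (I/S), 13 (K/Y), 15 (G/W).
There are 4 differences over 16 sites, so p = 4/16 = 0.250.

0.250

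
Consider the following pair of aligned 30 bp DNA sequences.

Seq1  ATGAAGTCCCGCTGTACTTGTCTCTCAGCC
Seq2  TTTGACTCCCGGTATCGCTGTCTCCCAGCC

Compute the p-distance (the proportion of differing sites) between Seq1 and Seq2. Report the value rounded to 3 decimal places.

Mismatches occur at site 1 (A→T), site 3 (G→T), site 4 (A→G), site 6 (G→C), site 12 (C→G), site 14 (G→A), site 16 (A→C), site 17 (C→G), site 18 (T→C), site 25 (T→C).
There are 10 differences over 30 sites, so p = 10/30 = 0.333.

0.333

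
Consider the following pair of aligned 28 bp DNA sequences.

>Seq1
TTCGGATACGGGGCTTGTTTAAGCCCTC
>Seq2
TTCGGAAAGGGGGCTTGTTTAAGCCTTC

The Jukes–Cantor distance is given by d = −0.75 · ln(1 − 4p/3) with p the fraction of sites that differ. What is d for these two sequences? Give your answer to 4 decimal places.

The sequences differ at positions 7 (T/A), 9 (C/G), 26 (C/T).
p = 3/28 = 0.107143.
d = −0.75 · ln(1 − (4/3)·0.107143) = −0.75 · ln(0.857143) = −0.75 · (-0.154151) = 0.1156.

0.1156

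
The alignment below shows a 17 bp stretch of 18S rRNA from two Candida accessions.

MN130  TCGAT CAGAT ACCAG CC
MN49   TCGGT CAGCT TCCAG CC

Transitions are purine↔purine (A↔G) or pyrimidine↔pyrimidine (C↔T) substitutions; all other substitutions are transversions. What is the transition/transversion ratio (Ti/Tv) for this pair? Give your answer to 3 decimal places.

0.500

The sequences differ at positions 4 (A/G, transition), 9 (A/C, transversion), 11 (A/T, transversion).
Of the 3 differences, 1 transition and 2 transversions, so Ti/Tv = 1/2 = 0.500.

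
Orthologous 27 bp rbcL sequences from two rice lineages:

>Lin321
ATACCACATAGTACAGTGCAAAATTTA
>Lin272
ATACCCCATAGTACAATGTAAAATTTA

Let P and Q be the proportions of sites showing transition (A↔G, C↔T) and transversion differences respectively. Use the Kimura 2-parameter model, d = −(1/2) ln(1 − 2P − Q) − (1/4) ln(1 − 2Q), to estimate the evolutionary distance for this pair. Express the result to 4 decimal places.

0.1216

The sequences differ at positions 6 (A/C, transversion), 16 (G/A, transition), 19 (C/T, transition).
Of the 3 differences, 2 transitions and 1 transversion over 27 sites: P = 2/27 = 0.074074, Q = 1/27 = 0.037037.
d = −0.5·ln(0.814815) − 0.25·ln(0.925926) = −0.5·(-0.204794) − 0.25·(-0.076961) = 0.1216.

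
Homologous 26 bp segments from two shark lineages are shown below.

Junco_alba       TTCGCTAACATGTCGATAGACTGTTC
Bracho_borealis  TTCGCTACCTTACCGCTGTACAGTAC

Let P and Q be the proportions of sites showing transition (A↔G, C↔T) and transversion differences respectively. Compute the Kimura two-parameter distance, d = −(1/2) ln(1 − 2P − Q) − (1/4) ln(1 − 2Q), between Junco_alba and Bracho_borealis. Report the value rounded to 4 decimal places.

0.4643

The sequences differ at positions 8 (A/C, transversion), 10 (A/T, transversion), 12 (G/A, transition), 13 (T/C, transition), 16 (A/C, transversion), 18 (A/G, transition), 19 (G/T, transversion), 22 (T/A, transversion), 25 (T/A, transversion).
Of the 9 differences, 3 transitions and 6 transversions over 26 sites: P = 3/26 = 0.115385, Q = 6/26 = 0.230769.
d = −0.5·ln(0.538461) − 0.25·ln(0.538462) = −0.5·(-0.619040) − 0.25·(-0.619038) = 0.4643.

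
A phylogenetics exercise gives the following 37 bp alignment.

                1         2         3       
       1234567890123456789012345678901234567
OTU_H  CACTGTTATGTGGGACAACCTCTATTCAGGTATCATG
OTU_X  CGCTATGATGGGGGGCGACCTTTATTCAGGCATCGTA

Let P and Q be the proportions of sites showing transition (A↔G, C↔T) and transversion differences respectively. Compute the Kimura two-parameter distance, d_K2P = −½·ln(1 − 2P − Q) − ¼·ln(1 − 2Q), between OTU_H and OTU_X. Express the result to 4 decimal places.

The sequences differ at positions 2 (A/G, transition), 5 (G/A, transition), 7 (T/G, transversion), 11 (T/G, transversion), 15 (A/G, transition), 17 (A/G, transition), 22 (C/T, transition), 31 (T/C, transition), 35 (A/G, transition), 37 (G/A, transition).
Of the 10 differences, 8 transitions and 2 transversions over 37 sites: P = 8/37 = 0.216216, Q = 2/37 = 0.054054.
d = −0.5·ln(0.513514) − 0.25·ln(0.891892) = −0.5·(-0.666478) − 0.25·(-0.114410) = 0.3618.

0.3618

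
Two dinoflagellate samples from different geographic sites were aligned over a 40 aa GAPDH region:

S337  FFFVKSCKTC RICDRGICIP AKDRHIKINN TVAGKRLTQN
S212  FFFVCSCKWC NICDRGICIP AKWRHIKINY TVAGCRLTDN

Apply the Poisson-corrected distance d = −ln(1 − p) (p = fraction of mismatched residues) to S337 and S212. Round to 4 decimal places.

The sequences differ at positions 5 (K/C), 9 (T/W), 11 (R/N), 23 (D/W), 30 (N/Y), 35 (K/C), 39 (Q/D).
p = 7/40 = 0.175000.
d = −ln(1 − 0.175000) = −ln(0.825000) = 0.1924.

0.1924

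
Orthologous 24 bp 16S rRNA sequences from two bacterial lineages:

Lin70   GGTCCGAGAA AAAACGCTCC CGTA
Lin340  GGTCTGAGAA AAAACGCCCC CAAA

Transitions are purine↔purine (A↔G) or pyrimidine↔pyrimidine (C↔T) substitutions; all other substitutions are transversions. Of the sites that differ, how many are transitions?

Mismatches occur at site 5 (C/T, transition), site 18 (T/C, transition), site 22 (G/A, transition), site 23 (T/A, transversion).
Of the 4 differences, 3 transitions and 1 transversion, so the answer is 3.

3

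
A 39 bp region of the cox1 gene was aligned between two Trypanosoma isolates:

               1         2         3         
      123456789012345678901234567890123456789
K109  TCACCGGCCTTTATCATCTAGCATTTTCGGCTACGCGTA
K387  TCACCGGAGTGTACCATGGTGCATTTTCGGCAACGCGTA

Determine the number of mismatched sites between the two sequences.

8

Mismatches occur at site 8 (C→A), site 9 (C→G), site 11 (T→G), site 14 (T→C), site 18 (C→G), site 19 (T→G), site 20 (A→T), site 32 (T→A).
That gives 8 mismatches out of 39 aligned sites, so the Hamming distance is 8.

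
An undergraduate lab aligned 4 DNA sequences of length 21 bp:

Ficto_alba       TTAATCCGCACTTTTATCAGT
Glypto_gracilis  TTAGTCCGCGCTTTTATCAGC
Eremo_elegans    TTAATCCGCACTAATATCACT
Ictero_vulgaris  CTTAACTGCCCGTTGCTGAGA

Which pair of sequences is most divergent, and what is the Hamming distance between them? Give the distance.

13

Pairwise Hamming distances:
  Ficto_alba vs Glypto_gracilis: 3
  Ficto_alba vs Eremo_elegans: 3
  Ficto_alba vs Ictero_vulgaris: 10
  Glypto_gracilis vs Eremo_elegans: 6
  Glypto_gracilis vs Ictero_vulgaris: 11
  Eremo_elegans vs Ictero_vulgaris: 13
The largest is 13, between Eremo_elegans and Ictero_vulgaris.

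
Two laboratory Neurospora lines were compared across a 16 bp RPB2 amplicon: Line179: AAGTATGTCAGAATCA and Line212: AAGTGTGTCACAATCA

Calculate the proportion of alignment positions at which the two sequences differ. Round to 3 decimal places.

0.125

The sequences differ at positions 5 (A/G), 11 (G/C).
There are 2 differences over 16 sites, so p = 2/16 = 0.125.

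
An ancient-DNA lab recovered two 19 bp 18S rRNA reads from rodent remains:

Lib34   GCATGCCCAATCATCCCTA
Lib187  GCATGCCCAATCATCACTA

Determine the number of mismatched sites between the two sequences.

1

A single mismatch occurs at site 16 (C/A).
That gives 1 mismatch out of 19 aligned sites, so the Hamming distance is 1.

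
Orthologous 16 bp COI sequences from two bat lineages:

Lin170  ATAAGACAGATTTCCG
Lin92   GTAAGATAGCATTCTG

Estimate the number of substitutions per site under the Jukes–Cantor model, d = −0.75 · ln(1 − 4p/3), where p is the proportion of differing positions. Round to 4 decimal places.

0.4042

Mismatches occur at site 1 (A/G), site 7 (C/T), site 10 (A/C), site 11 (T/A), site 15 (C/T).
p = 5/16 = 0.312500.
d = −0.75 · ln(1 − (4/3)·0.312500) = −0.75 · ln(0.583333) = −0.75 · (-0.538997) = 0.4042.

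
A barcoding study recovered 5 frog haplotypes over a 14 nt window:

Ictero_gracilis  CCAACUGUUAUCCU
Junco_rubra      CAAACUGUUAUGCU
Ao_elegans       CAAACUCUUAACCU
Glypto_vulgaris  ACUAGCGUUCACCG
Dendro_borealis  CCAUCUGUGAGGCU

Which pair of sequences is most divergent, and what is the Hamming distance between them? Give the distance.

Pairwise Hamming distances:
  Ictero_gracilis vs Junco_rubra: 2
  Ictero_gracilis vs Ao_elegans: 3
  Ictero_gracilis vs Glypto_vulgaris: 7
  Ictero_gracilis vs Dendro_borealis: 4
  Junco_rubra vs Ao_elegans: 3
  Junco_rubra vs Glypto_vulgaris: 9
  Junco_rubra vs Dendro_borealis: 4
  Ao_elegans vs Glypto_vulgaris: 8
  Ao_elegans vs Dendro_borealis: 6
  Glypto_vulgaris vs Dendro_borealis: 10
The largest is 10, between Glypto_vulgaris and Dendro_borealis.

10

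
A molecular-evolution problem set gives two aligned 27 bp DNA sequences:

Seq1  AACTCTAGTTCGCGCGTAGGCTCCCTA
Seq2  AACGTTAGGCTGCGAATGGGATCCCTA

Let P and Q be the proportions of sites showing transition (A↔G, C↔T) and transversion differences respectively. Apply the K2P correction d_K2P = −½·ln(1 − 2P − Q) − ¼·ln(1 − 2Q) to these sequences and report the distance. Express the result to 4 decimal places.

0.4533

The sequences differ at positions 4 (T/G, transversion), 5 (C/T, transition), 9 (T/G, transversion), 10 (T/C, transition), 11 (C/T, transition), 15 (C/A, transversion), 16 (G/A, transition), 18 (A/G, transition), 21 (C/A, transversion).
Of the 9 differences, 5 transitions and 4 transversions over 27 sites: P = 5/27 = 0.185185, Q = 4/27 = 0.148148.
d = −0.5·ln(0.481482) − 0.25·ln(0.703704) = −0.5·(-0.730886) − 0.25·(-0.351397) = 0.4533.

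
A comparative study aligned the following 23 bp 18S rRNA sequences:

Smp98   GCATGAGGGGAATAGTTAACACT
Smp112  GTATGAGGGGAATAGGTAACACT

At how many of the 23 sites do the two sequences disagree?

Mismatches occur at site 2 (C→T), site 16 (T→G).
That gives 2 mismatches out of 23 aligned sites, so the Hamming distance is 2.

2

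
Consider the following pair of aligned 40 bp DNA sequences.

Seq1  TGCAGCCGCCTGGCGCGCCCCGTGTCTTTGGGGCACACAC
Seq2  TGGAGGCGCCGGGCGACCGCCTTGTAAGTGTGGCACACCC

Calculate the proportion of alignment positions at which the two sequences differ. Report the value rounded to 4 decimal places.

The sequences differ at positions 3 (C/G), 6 (C/G), 11 (T/G), 16 (C/A), 17 (G/C), 19 (C/G), 22 (G/T), 26 (C/A), 27 (T/A), 28 (T/G), 31 (G/T), 39 (A/C).
There are 12 differences over 40 sites, so p = 12/40 = 0.3000.

0.3000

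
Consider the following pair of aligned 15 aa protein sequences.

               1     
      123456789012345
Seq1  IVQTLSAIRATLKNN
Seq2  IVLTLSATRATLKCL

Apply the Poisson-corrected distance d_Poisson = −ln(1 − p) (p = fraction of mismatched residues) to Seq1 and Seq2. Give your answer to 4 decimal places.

Mismatches occur at site 3 (Q/L), site 8 (I/T), site 14 (N/C), site 15 (N/L).
p = 4/15 = 0.266667.
d = −ln(1 − 0.266667) = −ln(0.733333) = 0.3102.

0.3102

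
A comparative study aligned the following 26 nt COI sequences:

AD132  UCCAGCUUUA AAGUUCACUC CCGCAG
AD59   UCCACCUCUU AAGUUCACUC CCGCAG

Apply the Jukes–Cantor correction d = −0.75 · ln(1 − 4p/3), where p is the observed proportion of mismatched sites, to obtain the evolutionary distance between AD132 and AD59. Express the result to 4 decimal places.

The sequences differ at positions 5 (G/C), 8 (U/C), 10 (A/U).
p = 3/26 = 0.115385.
d = −0.75 · ln(1 − (4/3)·0.115385) = −0.75 · ln(0.846153) = −0.75 · (-0.167055) = 0.1253.

0.1253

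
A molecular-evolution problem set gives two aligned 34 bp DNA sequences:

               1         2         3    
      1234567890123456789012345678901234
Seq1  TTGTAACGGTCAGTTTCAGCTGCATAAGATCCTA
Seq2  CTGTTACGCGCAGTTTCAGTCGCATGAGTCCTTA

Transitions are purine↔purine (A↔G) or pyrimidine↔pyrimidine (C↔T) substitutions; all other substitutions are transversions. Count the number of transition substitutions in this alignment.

Differing sites — 1:T/C (Ti); 5:A/T (Tv); 9:G/C (Tv); 10:T/G (Tv); 20:C/T (Ti); 21:T/C (Ti); 26:A/G (Ti); 29:A/T (Tv); 30:T/C (Ti); 32:C/T (Ti).
Of the 10 differences, 6 transitions and 4 transversions, so the answer is 6.

6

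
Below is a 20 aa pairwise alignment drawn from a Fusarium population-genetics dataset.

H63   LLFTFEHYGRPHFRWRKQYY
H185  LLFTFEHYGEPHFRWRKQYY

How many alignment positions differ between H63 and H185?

1

The sequences differ at position 10 (R/E).
That gives 1 mismatch out of 20 aligned sites, so the Hamming distance is 1.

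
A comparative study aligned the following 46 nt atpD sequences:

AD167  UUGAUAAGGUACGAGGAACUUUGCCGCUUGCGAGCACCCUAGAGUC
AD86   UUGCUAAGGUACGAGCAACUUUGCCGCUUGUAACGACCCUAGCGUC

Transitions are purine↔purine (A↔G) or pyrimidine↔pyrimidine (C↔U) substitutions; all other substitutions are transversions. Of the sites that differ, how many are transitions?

2

Mismatches occur at site 4 (A/C, transversion), site 16 (G/C, transversion), site 31 (C/U, transition), site 32 (G/A, transition), site 34 (G/C, transversion), site 35 (C/G, transversion), site 43 (A/C, transversion).
Of the 7 differences, 2 transitions and 5 transversions, so the answer is 2.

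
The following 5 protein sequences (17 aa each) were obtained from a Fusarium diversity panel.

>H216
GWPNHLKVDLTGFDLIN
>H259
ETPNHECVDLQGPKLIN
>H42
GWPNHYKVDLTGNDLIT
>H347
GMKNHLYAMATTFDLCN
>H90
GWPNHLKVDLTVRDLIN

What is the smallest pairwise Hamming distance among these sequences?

Pairwise Hamming distances:
  H216 vs H259: 7
  H216 vs H42: 3
  H216 vs H347: 8
  H216 vs H90: 2
  H259 vs H42: 8
  H259 vs H347: 13
  H259 vs H90: 8
  H42 vs H347: 11
  H42 vs H90: 4
  H347 vs H90: 9
The smallest is 2, between H216 and H90.

2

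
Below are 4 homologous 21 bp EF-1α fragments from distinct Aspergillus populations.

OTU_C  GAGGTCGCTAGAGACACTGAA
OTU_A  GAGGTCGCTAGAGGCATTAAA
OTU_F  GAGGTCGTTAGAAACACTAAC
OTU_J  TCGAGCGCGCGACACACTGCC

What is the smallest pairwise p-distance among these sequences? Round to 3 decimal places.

0.143

Pairwise Hamming distances:
  OTU_C vs OTU_A: 3
  OTU_C vs OTU_F: 4
  OTU_C vs OTU_J: 9
  OTU_A vs OTU_F: 5
  OTU_A vs OTU_J: 12
  OTU_F vs OTU_J: 10
The smallest is 3 mismatches, between OTU_C and OTU_A; p = 3/21 = 0.143.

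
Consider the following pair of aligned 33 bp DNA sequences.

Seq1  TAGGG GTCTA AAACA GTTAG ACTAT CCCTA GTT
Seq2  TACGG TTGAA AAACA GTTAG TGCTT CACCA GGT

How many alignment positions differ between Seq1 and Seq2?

11

Differing sites — 3:G/C; 6:G/T; 8:C/G; 9:T/A; 21:A/T; 22:C/G; 23:T/C; 24:A/T; 27:C/A; 29:T/C; 32:T/G.
That gives 11 mismatches out of 33 aligned sites, so the Hamming distance is 11.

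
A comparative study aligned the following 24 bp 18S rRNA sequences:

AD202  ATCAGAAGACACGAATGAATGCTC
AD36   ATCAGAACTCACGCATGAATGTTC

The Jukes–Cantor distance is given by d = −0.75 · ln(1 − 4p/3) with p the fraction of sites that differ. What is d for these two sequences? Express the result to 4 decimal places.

0.1885

Mismatches occur at site 8 (G→C), site 9 (A→T), site 14 (A→C), site 22 (C→T).
p = 4/24 = 0.166667.
d = −0.75 · ln(1 − (4/3)·0.166667) = −0.75 · ln(0.777777) = −0.75 · (-0.251315) = 0.1885.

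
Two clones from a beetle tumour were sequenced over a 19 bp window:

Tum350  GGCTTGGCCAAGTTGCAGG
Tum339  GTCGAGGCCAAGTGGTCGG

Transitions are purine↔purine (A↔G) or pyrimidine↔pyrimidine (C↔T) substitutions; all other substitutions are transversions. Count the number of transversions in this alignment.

The sequences differ at positions 2 (G/T, transversion), 4 (T/G, transversion), 5 (T/A, transversion), 14 (T/G, transversion), 16 (C/T, transition), 17 (A/C, transversion).
Of the 6 differences, 1 transition and 5 transversions, so the answer is 5.

5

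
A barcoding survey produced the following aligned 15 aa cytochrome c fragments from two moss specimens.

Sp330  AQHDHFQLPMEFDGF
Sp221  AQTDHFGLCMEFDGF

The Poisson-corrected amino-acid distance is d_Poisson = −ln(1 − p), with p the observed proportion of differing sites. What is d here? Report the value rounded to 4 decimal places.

Mismatches occur at site 3 (H/T), site 7 (Q/G), site 9 (P/C).
p = 3/15 = 0.200000.
d = −ln(1 − 0.200000) = −ln(0.800000) = 0.2231.

0.2231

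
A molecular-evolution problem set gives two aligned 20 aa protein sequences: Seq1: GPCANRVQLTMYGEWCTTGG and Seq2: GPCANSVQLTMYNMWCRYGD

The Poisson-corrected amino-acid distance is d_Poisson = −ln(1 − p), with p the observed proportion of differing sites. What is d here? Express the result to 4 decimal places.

The sequences differ at positions 6 (R/S), 13 (G/N), 14 (E/M), 17 (T/R), 18 (T/Y), 20 (G/D).
p = 6/20 = 0.300000.
d = −ln(1 − 0.300000) = −ln(0.700000) = 0.3567.

0.3567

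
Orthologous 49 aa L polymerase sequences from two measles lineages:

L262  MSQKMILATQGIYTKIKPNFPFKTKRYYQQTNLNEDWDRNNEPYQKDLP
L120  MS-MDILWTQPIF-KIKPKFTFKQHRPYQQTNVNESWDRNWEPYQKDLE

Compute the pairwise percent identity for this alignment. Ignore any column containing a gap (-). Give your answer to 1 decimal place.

70.2%

Excluding the 2 gap columns leaves 47 comparable sites.
The sequences differ at positions 4 (K/M), 5 (M/D), 8 (A/W), 11 (G/P), 13 (Y/F), 19 (N/K), 21 (P/T), 24 (T/Q), 25 (K/H), 27 (Y/P), 33 (L/V), 36 (D/S), 41 (N/W), 49 (P/E).
33 of the 47 comparable sites match, so the percent identity is 33/47 × 100 = 70.2%.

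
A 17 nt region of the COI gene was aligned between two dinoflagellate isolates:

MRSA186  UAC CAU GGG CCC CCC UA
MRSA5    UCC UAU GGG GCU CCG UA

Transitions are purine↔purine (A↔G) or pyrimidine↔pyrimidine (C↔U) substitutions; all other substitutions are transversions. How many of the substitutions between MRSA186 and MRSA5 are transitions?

2

Mismatches occur at site 2 (A→C, transversion), site 4 (C→U, transition), site 10 (C→G, transversion), site 12 (C→U, transition), site 15 (C→G, transversion).
Of the 5 differences, 2 transitions and 3 transversions, so the answer is 2.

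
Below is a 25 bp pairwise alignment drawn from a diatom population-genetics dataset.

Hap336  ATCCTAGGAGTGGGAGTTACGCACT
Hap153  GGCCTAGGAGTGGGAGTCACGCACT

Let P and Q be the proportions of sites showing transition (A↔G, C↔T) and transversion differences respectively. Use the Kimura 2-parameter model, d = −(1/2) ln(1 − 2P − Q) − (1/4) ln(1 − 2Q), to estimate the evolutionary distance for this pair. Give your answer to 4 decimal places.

0.1324

Mismatches occur at site 1 (A/G, transition), site 2 (T/G, transversion), site 18 (T/C, transition).
Of the 3 differences, 2 transitions and 1 transversion over 25 sites: P = 2/25 = 0.080000, Q = 1/25 = 0.040000.
d = −0.5·ln(0.800000) − 0.25·ln(0.920000) = −0.5·(-0.223144) − 0.25·(-0.083382) = 0.1324.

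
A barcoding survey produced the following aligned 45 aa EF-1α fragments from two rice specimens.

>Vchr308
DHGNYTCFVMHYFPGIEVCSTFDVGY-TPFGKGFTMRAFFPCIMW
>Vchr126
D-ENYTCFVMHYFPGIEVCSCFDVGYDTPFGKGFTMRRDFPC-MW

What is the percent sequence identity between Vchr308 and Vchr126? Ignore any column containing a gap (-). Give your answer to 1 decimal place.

Excluding the 3 gap columns leaves 42 comparable sites.
Mismatches occur at site 3 (G↔E), site 21 (T↔C), site 38 (A↔R), site 39 (F↔D).
38 of the 42 comparable sites match, so the percent identity is 38/42 × 100 = 90.5%.

90.5%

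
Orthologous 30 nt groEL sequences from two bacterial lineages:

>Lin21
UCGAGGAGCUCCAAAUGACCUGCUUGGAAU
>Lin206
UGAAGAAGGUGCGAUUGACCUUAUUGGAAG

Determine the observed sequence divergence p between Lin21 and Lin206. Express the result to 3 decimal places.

0.333

The sequences differ at positions 2 (C/G), 3 (G/A), 6 (G/A), 9 (C/G), 11 (C/G), 13 (A/G), 15 (A/U), 22 (G/U), 23 (C/A), 30 (U/G).
There are 10 differences over 30 sites, so p = 10/30 = 0.333.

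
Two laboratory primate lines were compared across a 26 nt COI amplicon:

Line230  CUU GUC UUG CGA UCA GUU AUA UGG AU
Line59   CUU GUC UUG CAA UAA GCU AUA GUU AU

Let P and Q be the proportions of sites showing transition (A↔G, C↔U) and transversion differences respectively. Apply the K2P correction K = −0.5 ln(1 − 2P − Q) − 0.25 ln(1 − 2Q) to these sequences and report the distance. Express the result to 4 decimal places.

0.2758

Mismatches occur at site 11 (G↔A, transition), site 14 (C↔A, transversion), site 17 (U↔C, transition), site 22 (U↔G, transversion), site 23 (G↔U, transversion), site 24 (G↔U, transversion).
Of the 6 differences, 2 transitions and 4 transversions over 26 sites: P = 2/26 = 0.076923, Q = 4/26 = 0.153846.
d = −0.5·ln(0.692308) − 0.25·ln(0.692308) = −0.5·(-0.367724) − 0.25·(-0.367724) = 0.2758.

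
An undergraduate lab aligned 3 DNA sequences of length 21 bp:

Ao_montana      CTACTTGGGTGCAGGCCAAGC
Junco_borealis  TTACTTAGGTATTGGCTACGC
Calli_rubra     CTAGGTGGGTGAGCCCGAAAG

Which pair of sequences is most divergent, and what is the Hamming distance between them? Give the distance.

Pairwise Hamming distances:
  Ao_montana vs Junco_borealis: 7
  Ao_montana vs Calli_rubra: 9
  Junco_borealis vs Calli_rubra: 13
The largest is 13, between Junco_borealis and Calli_rubra.

13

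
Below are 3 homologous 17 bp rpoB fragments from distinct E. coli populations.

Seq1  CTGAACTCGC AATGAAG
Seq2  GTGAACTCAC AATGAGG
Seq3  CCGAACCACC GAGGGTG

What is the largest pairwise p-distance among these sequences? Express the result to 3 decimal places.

0.529

Pairwise Hamming distances:
  Seq1 vs Seq2: 3
  Seq1 vs Seq3: 8
  Seq2 vs Seq3: 9
The largest is 9 mismatches, between Seq2 and Seq3; p = 9/17 = 0.529.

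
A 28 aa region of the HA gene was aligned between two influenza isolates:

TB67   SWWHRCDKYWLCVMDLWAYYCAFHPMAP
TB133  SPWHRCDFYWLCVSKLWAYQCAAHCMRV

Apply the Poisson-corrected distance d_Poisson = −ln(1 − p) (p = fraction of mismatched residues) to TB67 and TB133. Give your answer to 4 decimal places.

0.3878

Mismatches occur at site 2 (W↔P), site 8 (K↔F), site 14 (M↔S), site 15 (D↔K), site 20 (Y↔Q), site 23 (F↔A), site 25 (P↔C), site 27 (A↔R), site 28 (P↔V).
p = 9/28 = 0.321429.
d = −ln(1 − 0.321429) = −ln(0.678571) = 0.3878.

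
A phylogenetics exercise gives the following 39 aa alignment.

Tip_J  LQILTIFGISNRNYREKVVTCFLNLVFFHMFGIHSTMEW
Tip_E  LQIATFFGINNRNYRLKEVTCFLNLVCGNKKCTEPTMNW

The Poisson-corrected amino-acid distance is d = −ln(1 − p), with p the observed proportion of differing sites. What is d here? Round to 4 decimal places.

Mismatches occur at site 4 (L↔A), site 6 (I↔F), site 10 (S↔N), site 16 (E↔L), site 18 (V↔E), site 27 (F↔C), site 28 (F↔G), site 29 (H↔N), site 30 (M↔K), site 31 (F↔K), site 32 (G↔C), site 33 (I↔T), site 34 (H↔E), site 35 (S↔P), site 38 (E↔N).
p = 15/39 = 0.384615.
d = −ln(1 − 0.384615) = −ln(0.615385) = 0.4855.

0.4855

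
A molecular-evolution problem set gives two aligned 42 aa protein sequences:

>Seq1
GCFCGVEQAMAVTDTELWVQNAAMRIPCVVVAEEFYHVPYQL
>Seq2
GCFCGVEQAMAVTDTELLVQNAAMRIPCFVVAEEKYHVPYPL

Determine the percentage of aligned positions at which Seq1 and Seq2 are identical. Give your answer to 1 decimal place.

90.5%

Mismatches occur at site 18 (W→L), site 29 (V→F), site 35 (F→K), site 41 (Q→P).
38 of the 42 sites match, so the percent identity is 38/42 × 100 = 90.5%.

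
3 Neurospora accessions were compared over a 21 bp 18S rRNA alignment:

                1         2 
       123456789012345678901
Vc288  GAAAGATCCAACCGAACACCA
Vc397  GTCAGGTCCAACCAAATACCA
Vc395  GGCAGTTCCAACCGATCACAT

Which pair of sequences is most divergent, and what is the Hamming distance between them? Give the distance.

Pairwise Hamming distances:
  Vc288 vs Vc397: 5
  Vc288 vs Vc395: 6
  Vc397 vs Vc395: 7
The largest is 7, between Vc397 and Vc395.

7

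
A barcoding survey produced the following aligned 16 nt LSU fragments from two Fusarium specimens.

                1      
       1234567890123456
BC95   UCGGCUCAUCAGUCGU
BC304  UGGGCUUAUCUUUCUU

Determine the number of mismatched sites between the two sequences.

5

Mismatches occur at site 2 (C→G), site 7 (C→U), site 11 (A→U), site 12 (G→U), site 15 (G→U).
That gives 5 mismatches out of 16 aligned sites, so the Hamming distance is 5.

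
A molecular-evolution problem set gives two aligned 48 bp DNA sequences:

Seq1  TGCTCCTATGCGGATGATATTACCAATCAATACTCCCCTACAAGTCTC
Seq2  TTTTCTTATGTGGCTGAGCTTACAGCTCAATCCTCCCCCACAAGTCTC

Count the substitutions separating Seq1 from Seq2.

Differing sites — 2:G/T; 3:C/T; 6:C/T; 11:C/T; 14:A/C; 18:T/G; 19:A/C; 24:C/A; 25:A/G; 26:A/C; 32:A/C; 39:T/C.
That gives 12 mismatches out of 48 aligned sites, so the Hamming distance is 12.

12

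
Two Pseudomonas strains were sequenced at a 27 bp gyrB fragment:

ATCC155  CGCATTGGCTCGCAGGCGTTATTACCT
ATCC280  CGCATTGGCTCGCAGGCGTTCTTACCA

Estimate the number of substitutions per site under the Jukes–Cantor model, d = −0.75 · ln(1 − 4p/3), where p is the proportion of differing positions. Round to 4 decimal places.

Mismatches occur at site 21 (A/C), site 27 (T/A).
p = 2/27 = 0.074074.
d = −0.75 · ln(1 − (4/3)·0.074074) = −0.75 · ln(0.901235) = −0.75 · (-0.103989) = 0.0780.

0.0780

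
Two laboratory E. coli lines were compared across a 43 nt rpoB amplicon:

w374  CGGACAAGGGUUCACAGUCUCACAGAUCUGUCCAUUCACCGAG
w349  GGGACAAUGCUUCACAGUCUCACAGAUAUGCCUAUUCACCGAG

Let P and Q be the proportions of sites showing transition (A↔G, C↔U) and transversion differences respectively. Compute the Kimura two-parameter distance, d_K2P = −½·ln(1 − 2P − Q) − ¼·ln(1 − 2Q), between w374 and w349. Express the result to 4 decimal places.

Mismatches occur at site 1 (C/G, transversion), site 8 (G/U, transversion), site 10 (G/C, transversion), site 28 (C/A, transversion), site 31 (U/C, transition), site 33 (C/U, transition).
Of the 6 differences, 2 transitions and 4 transversions over 43 sites: P = 2/43 = 0.046512, Q = 4/43 = 0.093023.
d = −0.5·ln(0.813953) − 0.25·ln(0.813954) = −0.5·(-0.205853) − 0.25·(-0.205851) = 0.1544.

0.1544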